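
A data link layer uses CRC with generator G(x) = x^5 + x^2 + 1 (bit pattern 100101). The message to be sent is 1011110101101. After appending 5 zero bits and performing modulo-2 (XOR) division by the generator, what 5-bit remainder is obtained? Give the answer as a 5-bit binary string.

Append 5 zeros: 101111010110100000. Divide by 100101 (XOR where the leading bit is 1):
  pos 0: 101111 XOR 100101 = 001010
  pos 2: 101001 XOR 100101 = 001100
  pos 4: 110001 XOR 100101 = 010100
  pos 5: 101001 XOR 100101 = 001100
  pos 7: 110001 XOR 100101 = 010100
  pos 8: 101000 XOR 100101 = 001101
  pos 10: 110100 XOR 100101 = 010001
  pos 11: 100010 XOR 100101 = 000111
Remainder (last 5 bits) = 01110. This is the CRC / FCS.

01110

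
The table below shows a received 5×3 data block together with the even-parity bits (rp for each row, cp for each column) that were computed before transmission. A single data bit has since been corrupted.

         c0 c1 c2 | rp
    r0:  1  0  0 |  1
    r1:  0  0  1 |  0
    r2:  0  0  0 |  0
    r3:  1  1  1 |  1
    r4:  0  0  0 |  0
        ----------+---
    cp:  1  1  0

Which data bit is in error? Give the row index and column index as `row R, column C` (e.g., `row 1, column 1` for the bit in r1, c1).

Recompute each row's even parity and compare to rp:
  r0: data parity 1, sent rp 1 → ok
  r1: data parity 1, sent rp 0 → mismatch
  r2: data parity 0, sent rp 0 → ok
  r3: data parity 1, sent rp 1 → ok
  r4: data parity 0, sent rp 0 → ok
Recompute each column's even parity and compare to cp:
  c0: data parity 0, sent cp 1 → mismatch
  c1: data parity 1, sent cp 1 → ok
  c2: data parity 0, sent cp 0 → ok
Exactly one row (r1) and one column (c0) fail → the flipped bit is at their intersection.

row 1, column 0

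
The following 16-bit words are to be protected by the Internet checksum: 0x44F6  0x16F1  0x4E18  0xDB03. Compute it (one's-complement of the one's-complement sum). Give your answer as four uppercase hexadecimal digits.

One's-complement addition (fold any carry out of bit 15 back into bit 0):
  0x44F6 + 0x16F1 = 0x05BE7
  0x5BE7 + 0x4E18 = 0x0A9FF
  0xA9FF + 0xDB03 = 0x18502 → wrap carry → 0x8503
One's-complement sum = 0x8503.
Checksum = ~0x8503 & 0xFFFF = 0x7AFC.

7AFC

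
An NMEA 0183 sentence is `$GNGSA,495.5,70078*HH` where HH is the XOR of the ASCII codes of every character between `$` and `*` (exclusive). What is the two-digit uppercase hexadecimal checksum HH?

XOR the ASCII codes of the payload characters:
  'G' = 0x47 → acc = 0x47
  'N' = 0x4E → acc = 0x09
  'G' = 0x47 → acc = 0x4E
  'S' = 0x53 → acc = 0x1D
  'A' = 0x41 → acc = 0x5C
  ',' = 0x2C → acc = 0x70
  '4' = 0x34 → acc = 0x44
  '9' = 0x39 → acc = 0x7D
  '5' = 0x35 → acc = 0x48
  '.' = 0x2E → acc = 0x66
  '5' = 0x35 → acc = 0x53
  ',' = 0x2C → acc = 0x7F
  '7' = 0x37 → acc = 0x48
  '0' = 0x30 → acc = 0x78
  '0' = 0x30 → acc = 0x48
  '7' = 0x37 → acc = 0x7F
  '8' = 0x38 → acc = 0x47
Checksum = 0x47.

47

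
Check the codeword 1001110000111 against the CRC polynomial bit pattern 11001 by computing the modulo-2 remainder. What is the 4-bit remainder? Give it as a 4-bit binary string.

Modulo-2 division of 1001110000111 by 11001:
  pos 0: 10011 XOR 11001 = 01010
  pos 1: 10101 XOR 11001 = 01100
  pos 2: 11000 XOR 11001 = 00001
  pos 6: 10001 XOR 11001 = 01000
  pos 7: 10001 XOR 11001 = 01000
  pos 8: 10001 XOR 11001 = 01000
Remainder = 1000 (nonzero — an error is detected).

1000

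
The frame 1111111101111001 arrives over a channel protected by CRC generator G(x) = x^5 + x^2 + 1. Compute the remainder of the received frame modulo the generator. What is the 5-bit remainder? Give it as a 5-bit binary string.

Modulo-2 division of 1111111101111001 by 100101:
  pos 0: 111111 XOR 100101 = 011010
  pos 1: 110101 XOR 100101 = 010000
  pos 2: 100001 XOR 100101 = 000100
  pos 5: 100011 XOR 100101 = 000110
  pos 8: 110110 XOR 100101 = 010011
  pos 9: 100110 XOR 100101 = 000011
Remainder = 00111 (nonzero — an error is detected).

00111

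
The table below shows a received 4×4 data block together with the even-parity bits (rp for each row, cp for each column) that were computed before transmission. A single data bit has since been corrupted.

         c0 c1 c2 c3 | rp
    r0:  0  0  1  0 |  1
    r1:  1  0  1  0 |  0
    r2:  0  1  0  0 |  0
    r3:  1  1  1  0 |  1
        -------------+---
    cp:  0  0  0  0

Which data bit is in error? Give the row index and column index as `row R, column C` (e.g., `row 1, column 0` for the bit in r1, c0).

row 2, column 2

Recompute each row's even parity and compare to rp:
  r0: data parity 1, sent rp 1 → ok
  r1: data parity 0, sent rp 0 → ok
  r2: data parity 1, sent rp 0 → mismatch
  r3: data parity 1, sent rp 1 → ok
Recompute each column's even parity and compare to cp:
  c0: data parity 0, sent cp 0 → ok
  c1: data parity 0, sent cp 0 → ok
  c2: data parity 1, sent cp 0 → mismatch
  c3: data parity 0, sent cp 0 → ok
Exactly one row (r2) and one column (c2) fail → the flipped bit is at their intersection.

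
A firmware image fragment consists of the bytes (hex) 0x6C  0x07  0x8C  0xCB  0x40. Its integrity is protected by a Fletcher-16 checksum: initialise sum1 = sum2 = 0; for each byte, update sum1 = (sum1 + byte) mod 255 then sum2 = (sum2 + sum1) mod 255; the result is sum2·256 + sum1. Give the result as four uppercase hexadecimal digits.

B70C

Running sums (mod 255):
  after byte 0 (0x6C): sum1=108, sum2=108
  after byte 1 (0x07): sum1=115, sum2=223
  after byte 2 (0x8C): sum1=0, sum2=223
  after byte 3 (0xCB): sum1=203, sum2=171
  after byte 4 (0x40): sum1=12, sum2=183
Checksum = sum2·256 + sum1 = 183·256 + 12 = 46860 = 0xB70C.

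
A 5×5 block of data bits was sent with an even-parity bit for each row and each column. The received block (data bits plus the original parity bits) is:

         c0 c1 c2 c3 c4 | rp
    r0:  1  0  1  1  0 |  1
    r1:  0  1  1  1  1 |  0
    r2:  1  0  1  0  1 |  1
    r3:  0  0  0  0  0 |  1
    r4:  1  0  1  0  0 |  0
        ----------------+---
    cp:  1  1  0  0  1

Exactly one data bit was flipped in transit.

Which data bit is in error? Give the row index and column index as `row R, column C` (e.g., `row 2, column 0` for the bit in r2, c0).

Recompute each row's even parity and compare to rp:
  r0: data parity 1, sent rp 1 → ok
  r1: data parity 0, sent rp 0 → ok
  r2: data parity 1, sent rp 1 → ok
  r3: data parity 0, sent rp 1 → mismatch
  r4: data parity 0, sent rp 0 → ok
Recompute each column's even parity and compare to cp:
  c0: data parity 1, sent cp 1 → ok
  c1: data parity 1, sent cp 1 → ok
  c2: data parity 0, sent cp 0 → ok
  c3: data parity 0, sent cp 0 → ok
  c4: data parity 0, sent cp 1 → mismatch
Exactly one row (r3) and one column (c4) fail → the flipped bit is at their intersection.

row 3, column 4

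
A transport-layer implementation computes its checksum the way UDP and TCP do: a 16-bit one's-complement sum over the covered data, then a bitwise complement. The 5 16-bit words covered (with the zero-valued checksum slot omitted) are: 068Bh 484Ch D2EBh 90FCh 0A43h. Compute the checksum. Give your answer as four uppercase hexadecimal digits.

One's-complement addition (fold any carry out of bit 15 back into bit 0):
  0x068B + 0x484C = 0x04ED7
  0x4ED7 + 0xD2EB = 0x121C2 → wrap carry → 0x21C3
  0x21C3 + 0x90FC = 0x0B2BF
  0xB2BF + 0x0A43 = 0x0BD02
One's-complement sum = 0xBD02.
Checksum = ~0xBD02 & 0xFFFF = 0x42FD.

42FD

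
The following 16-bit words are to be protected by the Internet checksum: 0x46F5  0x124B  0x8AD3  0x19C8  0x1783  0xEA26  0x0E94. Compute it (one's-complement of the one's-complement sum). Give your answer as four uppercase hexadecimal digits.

One's-complement addition (fold any carry out of bit 15 back into bit 0):
  0x46F5 + 0x124B = 0x05940
  0x5940 + 0x8AD3 = 0x0E413
  0xE413 + 0x19C8 = 0x0FDDB
  0xFDDB + 0x1783 = 0x1155E → wrap carry → 0x155F
  0x155F + 0xEA26 = 0x0FF85
  0xFF85 + 0x0E94 = 0x10E19 → wrap carry → 0x0E1A
One's-complement sum = 0x0E1A.
Checksum = ~0x0E1A & 0xFFFF = 0xF1E5.

F1E5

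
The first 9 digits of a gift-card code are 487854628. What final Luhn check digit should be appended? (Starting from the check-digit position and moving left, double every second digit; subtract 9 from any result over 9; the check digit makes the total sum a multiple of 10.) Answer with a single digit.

4

Partial digits right→left: 8 2 6 4 5 8 7 8 4
Double every second digit counting from the check-digit position (so the 1st, 3rd, 5th, ... of the partial from the right).
  doubled (with −9 where >9): 7 3 1 5 8 → sum 24
  kept as-is: 2 4 8 8 → sum 22
Total = 24 + 22 = 46.
Check digit = (10 − (46 mod 10)) mod 10 = 4.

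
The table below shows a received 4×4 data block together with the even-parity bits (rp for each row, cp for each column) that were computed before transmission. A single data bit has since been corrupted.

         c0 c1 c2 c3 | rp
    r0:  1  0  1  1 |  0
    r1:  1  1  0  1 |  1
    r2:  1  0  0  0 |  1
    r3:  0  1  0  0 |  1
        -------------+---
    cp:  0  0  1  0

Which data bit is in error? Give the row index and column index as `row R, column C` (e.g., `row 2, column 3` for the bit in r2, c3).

Recompute each row's even parity and compare to rp:
  r0: data parity 1, sent rp 0 → mismatch
  r1: data parity 1, sent rp 1 → ok
  r2: data parity 1, sent rp 1 → ok
  r3: data parity 1, sent rp 1 → ok
Recompute each column's even parity and compare to cp:
  c0: data parity 1, sent cp 0 → mismatch
  c1: data parity 0, sent cp 0 → ok
  c2: data parity 1, sent cp 1 → ok
  c3: data parity 0, sent cp 0 → ok
Exactly one row (r0) and one column (c0) fail → the flipped bit is at their intersection.

row 0, column 0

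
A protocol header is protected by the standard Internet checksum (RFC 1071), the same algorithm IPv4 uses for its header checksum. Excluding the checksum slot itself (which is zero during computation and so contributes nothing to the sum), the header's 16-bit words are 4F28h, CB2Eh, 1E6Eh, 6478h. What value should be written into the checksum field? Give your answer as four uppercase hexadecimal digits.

One's-complement addition (fold any carry out of bit 15 back into bit 0):
  0x4F28 + 0xCB2E = 0x11A56 → wrap carry → 0x1A57
  0x1A57 + 0x1E6E = 0x038C5
  0x38C5 + 0x6478 = 0x09D3D
One's-complement sum = 0x9D3D.
Checksum = ~0x9D3D & 0xFFFF = 0x62C2.

62C2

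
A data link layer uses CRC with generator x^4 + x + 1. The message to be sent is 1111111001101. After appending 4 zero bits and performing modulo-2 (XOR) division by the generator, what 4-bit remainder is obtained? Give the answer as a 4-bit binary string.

Append 4 zeros: 11111110011010000. Divide by 10011 (XOR where the leading bit is 1):
  pos 0: 11111 XOR 10011 = 01100
  pos 1: 11001 XOR 10011 = 01010
  pos 2: 10101 XOR 10011 = 00110
  pos 4: 11000 XOR 10011 = 01011
  pos 5: 10111 XOR 10011 = 00100
  pos 7: 10010 XOR 10011 = 00001
  pos 11: 11000 XOR 10011 = 01011
  pos 12: 10110 XOR 10011 = 00101
Remainder (last 4 bits) = 0101. This is the CRC / FCS.

0101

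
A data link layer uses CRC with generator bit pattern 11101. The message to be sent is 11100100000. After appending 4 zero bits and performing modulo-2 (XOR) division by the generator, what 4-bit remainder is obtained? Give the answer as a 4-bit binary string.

Append 4 zeros: 111001000000000. Divide by 11101 (XOR where the leading bit is 1):
  pos 0: 11100 XOR 11101 = 00001
  pos 4: 11000 XOR 11101 = 00101
  pos 6: 10100 XOR 11101 = 01001
  pos 7: 10010 XOR 11101 = 01111
  pos 8: 11110 XOR 11101 = 00011
Remainder (last 4 bits) = 1100. This is the CRC / FCS.

1100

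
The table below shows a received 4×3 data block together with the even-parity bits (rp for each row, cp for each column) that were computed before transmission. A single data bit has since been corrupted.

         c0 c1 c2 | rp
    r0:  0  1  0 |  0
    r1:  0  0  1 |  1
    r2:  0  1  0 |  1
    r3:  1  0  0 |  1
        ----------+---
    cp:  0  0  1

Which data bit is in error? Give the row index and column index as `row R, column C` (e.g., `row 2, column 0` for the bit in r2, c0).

Recompute each row's even parity and compare to rp:
  r0: data parity 1, sent rp 0 → mismatch
  r1: data parity 1, sent rp 1 → ok
  r2: data parity 1, sent rp 1 → ok
  r3: data parity 1, sent rp 1 → ok
Recompute each column's even parity and compare to cp:
  c0: data parity 1, sent cp 0 → mismatch
  c1: data parity 0, sent cp 0 → ok
  c2: data parity 1, sent cp 1 → ok
Exactly one row (r0) and one column (c0) fail → the flipped bit is at their intersection.

row 0, column 0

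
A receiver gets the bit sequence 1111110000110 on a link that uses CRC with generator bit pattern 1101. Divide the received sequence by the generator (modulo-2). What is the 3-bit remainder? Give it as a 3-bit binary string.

000

Modulo-2 division of 1111110000110 by 1101:
  pos 0: 1111 XOR 1101 = 0010
  pos 2: 1011 XOR 1101 = 0110
  pos 3: 1100 XOR 1101 = 0001
  pos 6: 1000 XOR 1101 = 0101
  pos 7: 1011 XOR 1101 = 0110
  pos 8: 1101 XOR 1101 = 0000
Remainder = 000 (zero — the frame passes the CRC check).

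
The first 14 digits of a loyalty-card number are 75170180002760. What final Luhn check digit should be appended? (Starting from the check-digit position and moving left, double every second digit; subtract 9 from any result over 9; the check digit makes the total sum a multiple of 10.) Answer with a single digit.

3

Partial digits right→left: 0 6 7 2 0 0 0 8 1 0 7 1 5 7
Double every second digit counting from the check-digit position (so the 1st, 3rd, 5th, ... of the partial from the right).
  doubled (with −9 where >9): 0 5 0 0 2 5 1 → sum 13
  kept as-is: 6 2 0 8 0 1 7 → sum 24
Total = 13 + 24 = 37.
Check digit = (10 − (37 mod 10)) mod 10 = 3.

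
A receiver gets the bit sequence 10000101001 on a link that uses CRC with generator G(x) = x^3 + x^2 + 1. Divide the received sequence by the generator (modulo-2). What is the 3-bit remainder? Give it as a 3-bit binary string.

Modulo-2 division of 10000101001 by 1101:
  pos 0: 1000 XOR 1101 = 0101
  pos 1: 1010 XOR 1101 = 0111
  pos 2: 1111 XOR 1101 = 0010
  pos 4: 1001 XOR 1101 = 0100
  pos 5: 1000 XOR 1101 = 0101
  pos 6: 1010 XOR 1101 = 0111
  pos 7: 1111 XOR 1101 = 0010
Remainder = 010 (nonzero — an error is detected).

010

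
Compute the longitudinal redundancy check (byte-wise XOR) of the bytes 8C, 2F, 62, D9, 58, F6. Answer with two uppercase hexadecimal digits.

B6

XOR the bytes together:
  start with 0x8C
  0x8C ⊕ 0x2F = 0xA3
  0xA3 ⊕ 0x62 = 0xC1
  0xC1 ⊕ 0xD9 = 0x18
  0x18 ⊕ 0x58 = 0x40
  0x40 ⊕ 0xF6 = 0xB6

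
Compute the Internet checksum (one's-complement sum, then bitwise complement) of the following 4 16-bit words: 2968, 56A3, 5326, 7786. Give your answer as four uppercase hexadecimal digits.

One's-complement addition (fold any carry out of bit 15 back into bit 0):
  0x2968 + 0x56A3 = 0x0800B
  0x800B + 0x5326 = 0x0D331
  0xD331 + 0x7786 = 0x14AB7 → wrap carry → 0x4AB8
One's-complement sum = 0x4AB8.
Checksum = ~0x4AB8 & 0xFFFF = 0xB547.

B547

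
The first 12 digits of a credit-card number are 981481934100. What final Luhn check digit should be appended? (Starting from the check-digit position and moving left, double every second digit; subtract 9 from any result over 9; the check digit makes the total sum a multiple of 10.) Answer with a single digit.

Partial digits right→left: 0 0 1 4 3 9 1 8 4 1 8 9
Double every second digit counting from the check-digit position (so the 1st, 3rd, 5th, ... of the partial from the right).
  doubled (with −9 where >9): 0 2 6 2 8 7 → sum 25
  kept as-is: 0 4 9 8 1 9 → sum 31
Total = 25 + 31 = 56.
Check digit = (10 − (56 mod 10)) mod 10 = 4.

4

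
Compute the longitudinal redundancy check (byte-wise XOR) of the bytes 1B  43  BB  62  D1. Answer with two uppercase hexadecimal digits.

50

XOR the bytes together:
  start with 0x1B
  0x1B ⊕ 0x43 = 0x58
  0x58 ⊕ 0xBB = 0xE3
  0xE3 ⊕ 0x62 = 0x81
  0x81 ⊕ 0xD1 = 0x50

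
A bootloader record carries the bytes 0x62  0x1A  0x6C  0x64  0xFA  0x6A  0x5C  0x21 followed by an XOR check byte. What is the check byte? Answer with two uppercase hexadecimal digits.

XOR the bytes together:
  start with 0x62
  0x62 ⊕ 0x1A = 0x78
  0x78 ⊕ 0x6C = 0x14
  0x14 ⊕ 0x64 = 0x70
  0x70 ⊕ 0xFA = 0x8A
  0x8A ⊕ 0x6A = 0xE0
  0xE0 ⊕ 0x5C = 0xBC
  0xBC ⊕ 0x21 = 0x9D

9D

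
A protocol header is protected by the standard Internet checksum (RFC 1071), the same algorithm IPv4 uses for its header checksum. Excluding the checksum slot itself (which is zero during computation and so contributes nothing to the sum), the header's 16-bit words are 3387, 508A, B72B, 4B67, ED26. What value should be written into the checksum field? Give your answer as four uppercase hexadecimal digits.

One's-complement addition (fold any carry out of bit 15 back into bit 0):
  0x3387 + 0x508A = 0x08411
  0x8411 + 0xB72B = 0x13B3C → wrap carry → 0x3B3D
  0x3B3D + 0x4B67 = 0x086A4
  0x86A4 + 0xED26 = 0x173CA → wrap carry → 0x73CB
One's-complement sum = 0x73CB.
Checksum = ~0x73CB & 0xFFFF = 0x8C34.

8C34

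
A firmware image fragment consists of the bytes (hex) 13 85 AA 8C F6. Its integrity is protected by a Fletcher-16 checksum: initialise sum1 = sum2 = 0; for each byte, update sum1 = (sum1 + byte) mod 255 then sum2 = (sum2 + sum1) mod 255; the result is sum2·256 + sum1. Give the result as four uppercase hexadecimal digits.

85C6

Running sums (mod 255):
  after byte 0 (13): sum1=19, sum2=19
  after byte 1 (85): sum1=152, sum2=171
  after byte 2 (AA): sum1=67, sum2=238
  after byte 3 (8C): sum1=207, sum2=190
  after byte 4 (F6): sum1=198, sum2=133
Checksum = sum2·256 + sum1 = 133·256 + 198 = 34246 = 0x85C6.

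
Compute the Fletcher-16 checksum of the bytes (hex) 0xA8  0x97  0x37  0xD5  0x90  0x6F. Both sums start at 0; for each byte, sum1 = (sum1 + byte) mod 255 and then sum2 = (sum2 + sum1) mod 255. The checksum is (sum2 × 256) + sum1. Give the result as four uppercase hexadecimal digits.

D84D

Running sums (mod 255):
  after byte 0 (0xA8): sum1=168, sum2=168
  after byte 1 (0x97): sum1=64, sum2=232
  after byte 2 (0x37): sum1=119, sum2=96
  after byte 3 (0xD5): sum1=77, sum2=173
  after byte 4 (0x90): sum1=221, sum2=139
  after byte 5 (0x6F): sum1=77, sum2=216
Checksum = sum2·256 + sum1 = 216·256 + 77 = 55373 = 0xD84D.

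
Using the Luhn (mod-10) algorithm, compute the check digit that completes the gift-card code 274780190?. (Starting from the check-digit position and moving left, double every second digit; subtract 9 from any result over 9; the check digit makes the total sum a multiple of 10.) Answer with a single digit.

6

Partial digits right→left: 0 9 1 0 8 7 4 7 2
Double every second digit counting from the check-digit position (so the 1st, 3rd, 5th, ... of the partial from the right).
  doubled (with −9 where >9): 0 2 7 8 4 → sum 21
  kept as-is: 9 0 7 7 → sum 23
Total = 21 + 23 = 44.
Check digit = (10 − (44 mod 10)) mod 10 = 6.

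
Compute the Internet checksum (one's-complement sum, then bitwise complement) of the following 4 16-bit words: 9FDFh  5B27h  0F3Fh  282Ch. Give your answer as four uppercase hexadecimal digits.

One's-complement addition (fold any carry out of bit 15 back into bit 0):
  0x9FDF + 0x5B27 = 0x0FB06
  0xFB06 + 0x0F3F = 0x10A45 → wrap carry → 0x0A46
  0x0A46 + 0x282C = 0x03272
One's-complement sum = 0x3272.
Checksum = ~0x3272 & 0xFFFF = 0xCD8D.

CD8D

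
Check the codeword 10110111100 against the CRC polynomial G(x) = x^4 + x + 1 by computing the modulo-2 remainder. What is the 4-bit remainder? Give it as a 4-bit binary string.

0000

Modulo-2 division of 10110111100 by 10011:
  pos 0: 10110 XOR 10011 = 00101
  pos 2: 10111 XOR 10011 = 00100
  pos 4: 10011 XOR 10011 = 00000
Remainder = 0000 (zero — the frame passes the CRC check).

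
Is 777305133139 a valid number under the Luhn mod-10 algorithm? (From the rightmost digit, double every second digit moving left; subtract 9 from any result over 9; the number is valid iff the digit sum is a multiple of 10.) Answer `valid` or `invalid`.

From the right, keep odd positions and double even positions (subtract 9 from any doubled value over 9):
  doubled (positions 2,4,...): 6 6 2 0 5 5 → sum 24
  kept (positions 1,3,...): 9 1 3 5 3 7 → sum 28
Total = 52.
52 mod 10 = 2, so the number is invalid.

invalid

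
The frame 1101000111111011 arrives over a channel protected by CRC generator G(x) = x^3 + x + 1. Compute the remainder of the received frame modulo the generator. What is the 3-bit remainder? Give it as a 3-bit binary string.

Modulo-2 division of 1101000111111011 by 1011:
  pos 0: 1101 XOR 1011 = 0110
  pos 1: 1100 XOR 1011 = 0111
  pos 2: 1110 XOR 1011 = 0101
  pos 3: 1010 XOR 1011 = 0001
  pos 6: 1111 XOR 1011 = 0100
  pos 7: 1001 XOR 1011 = 0010
  pos 9: 1011 XOR 1011 = 0000
Remainder = 011 (nonzero — an error is detected).

011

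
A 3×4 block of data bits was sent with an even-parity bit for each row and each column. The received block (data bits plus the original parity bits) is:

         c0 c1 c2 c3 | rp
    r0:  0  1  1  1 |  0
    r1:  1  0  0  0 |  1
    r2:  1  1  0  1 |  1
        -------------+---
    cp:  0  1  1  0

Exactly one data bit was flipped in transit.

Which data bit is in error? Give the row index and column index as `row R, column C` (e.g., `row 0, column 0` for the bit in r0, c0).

row 0, column 1

Recompute each row's even parity and compare to rp:
  r0: data parity 1, sent rp 0 → mismatch
  r1: data parity 1, sent rp 1 → ok
  r2: data parity 1, sent rp 1 → ok
Recompute each column's even parity and compare to cp:
  c0: data parity 0, sent cp 0 → ok
  c1: data parity 0, sent cp 1 → mismatch
  c2: data parity 1, sent cp 1 → ok
  c3: data parity 0, sent cp 0 → ok
Exactly one row (r0) and one column (c1) fail → the flipped bit is at their intersection.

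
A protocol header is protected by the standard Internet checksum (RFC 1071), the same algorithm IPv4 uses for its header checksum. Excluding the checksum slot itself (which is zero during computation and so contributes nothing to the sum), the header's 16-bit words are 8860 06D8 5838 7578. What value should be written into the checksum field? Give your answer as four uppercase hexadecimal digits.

A316

One's-complement addition (fold any carry out of bit 15 back into bit 0):
  0x8860 + 0x06D8 = 0x08F38
  0x8F38 + 0x5838 = 0x0E770
  0xE770 + 0x7578 = 0x15CE8 → wrap carry → 0x5CE9
One's-complement sum = 0x5CE9.
Checksum = ~0x5CE9 & 0xFFFF = 0xA316.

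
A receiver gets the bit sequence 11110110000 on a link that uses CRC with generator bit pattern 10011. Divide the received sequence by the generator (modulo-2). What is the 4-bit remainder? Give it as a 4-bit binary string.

Modulo-2 division of 11110110000 by 10011:
  pos 0: 11110 XOR 10011 = 01101
  pos 1: 11011 XOR 10011 = 01000
  pos 2: 10001 XOR 10011 = 00010
  pos 5: 10000 XOR 10011 = 00011
Remainder = 0110 (nonzero — an error is detected).

0110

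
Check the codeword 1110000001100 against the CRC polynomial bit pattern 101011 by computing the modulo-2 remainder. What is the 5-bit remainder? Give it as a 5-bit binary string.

Modulo-2 division of 1110000001100 by 101011:
  pos 0: 111000 XOR 101011 = 010011
  pos 1: 100110 XOR 101011 = 001101
  pos 3: 110100 XOR 101011 = 011111
  pos 4: 111111 XOR 101011 = 010100
  pos 5: 101001 XOR 101011 = 000010
Remainder = 01000 (nonzero — an error is detected).

01000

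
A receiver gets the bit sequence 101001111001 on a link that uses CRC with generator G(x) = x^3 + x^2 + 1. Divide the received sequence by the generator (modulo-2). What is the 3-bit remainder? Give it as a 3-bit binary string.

Modulo-2 division of 101001111001 by 1101:
  pos 0: 1010 XOR 1101 = 0111
  pos 1: 1110 XOR 1101 = 0011
  pos 3: 1111 XOR 1101 = 0010
  pos 5: 1011 XOR 1101 = 0110
  pos 6: 1100 XOR 1101 = 0001
Remainder = 101 (nonzero — an error is detected).

101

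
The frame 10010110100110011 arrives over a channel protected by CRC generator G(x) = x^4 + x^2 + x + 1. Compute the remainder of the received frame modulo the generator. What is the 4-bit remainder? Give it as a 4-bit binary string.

Modulo-2 division of 10010110100110011 by 10111:
  pos 0: 10010 XOR 10111 = 00101
  pos 2: 10111 XOR 10111 = 00000
  pos 8: 10011 XOR 10111 = 00100
  pos 10: 10000 XOR 10111 = 00111
  pos 12: 11111 XOR 10111 = 01000
Remainder = 1000 (nonzero — an error is detected).

1000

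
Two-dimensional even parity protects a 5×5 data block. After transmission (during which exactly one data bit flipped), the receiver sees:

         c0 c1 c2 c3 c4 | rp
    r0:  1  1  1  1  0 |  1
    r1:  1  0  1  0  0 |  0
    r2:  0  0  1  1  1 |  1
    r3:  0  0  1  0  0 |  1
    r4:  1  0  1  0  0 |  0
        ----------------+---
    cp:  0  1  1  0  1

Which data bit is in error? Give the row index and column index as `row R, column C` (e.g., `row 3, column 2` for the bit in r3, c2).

Recompute each row's even parity and compare to rp:
  r0: data parity 0, sent rp 1 → mismatch
  r1: data parity 0, sent rp 0 → ok
  r2: data parity 1, sent rp 1 → ok
  r3: data parity 1, sent rp 1 → ok
  r4: data parity 0, sent rp 0 → ok
Recompute each column's even parity and compare to cp:
  c0: data parity 1, sent cp 0 → mismatch
  c1: data parity 1, sent cp 1 → ok
  c2: data parity 1, sent cp 1 → ok
  c3: data parity 0, sent cp 0 → ok
  c4: data parity 1, sent cp 1 → ok
Exactly one row (r0) and one column (c0) fail → the flipped bit is at their intersection.

row 0, column 0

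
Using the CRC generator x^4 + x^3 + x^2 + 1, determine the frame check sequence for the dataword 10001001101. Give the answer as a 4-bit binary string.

Append 4 zeros: 100010011010000. Divide by 11101 (XOR where the leading bit is 1):
  pos 0: 10001 XOR 11101 = 01100
  pos 1: 11000 XOR 11101 = 00101
  pos 3: 10101 XOR 11101 = 01000
  pos 4: 10001 XOR 11101 = 01100
  pos 5: 11000 XOR 11101 = 00101
  pos 7: 10110 XOR 11101 = 01011
  pos 8: 10110 XOR 11101 = 01011
  pos 9: 10110 XOR 11101 = 01011
  pos 10: 10110 XOR 11101 = 01011
Remainder (last 4 bits) = 1011. This is the CRC / FCS.

1011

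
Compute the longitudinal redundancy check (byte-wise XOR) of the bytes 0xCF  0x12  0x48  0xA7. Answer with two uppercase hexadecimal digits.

32

XOR the bytes together:
  start with 0xCF
  0xCF ⊕ 0x12 = 0xDD
  0xDD ⊕ 0x48 = 0x95
  0x95 ⊕ 0xA7 = 0x32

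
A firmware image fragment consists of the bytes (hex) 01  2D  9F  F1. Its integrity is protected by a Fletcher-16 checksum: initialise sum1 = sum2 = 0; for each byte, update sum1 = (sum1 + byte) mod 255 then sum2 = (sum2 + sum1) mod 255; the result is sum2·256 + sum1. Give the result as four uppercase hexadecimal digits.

Running sums (mod 255):
  after byte 0 (01): sum1=1, sum2=1
  after byte 1 (2D): sum1=46, sum2=47
  after byte 2 (9F): sum1=205, sum2=252
  after byte 3 (F1): sum1=191, sum2=188
Checksum = sum2·256 + sum1 = 188·256 + 191 = 48319 = 0xBCBF.

BCBF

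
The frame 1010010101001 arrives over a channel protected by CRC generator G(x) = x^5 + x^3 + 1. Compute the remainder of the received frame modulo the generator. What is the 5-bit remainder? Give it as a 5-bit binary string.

Modulo-2 division of 1010010101001 by 101001:
  pos 0: 101001 XOR 101001 = 000000
  pos 7: 101001 XOR 101001 = 000000
Remainder = 00000 (zero — the frame passes the CRC check).

00000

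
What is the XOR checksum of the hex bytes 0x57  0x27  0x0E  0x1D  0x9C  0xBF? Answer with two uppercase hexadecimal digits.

XOR the bytes together:
  start with 0x57
  0x57 ⊕ 0x27 = 0x70
  0x70 ⊕ 0x0E = 0x7E
  0x7E ⊕ 0x1D = 0x63
  0x63 ⊕ 0x9C = 0xFF
  0xFF ⊕ 0xBF = 0x40

40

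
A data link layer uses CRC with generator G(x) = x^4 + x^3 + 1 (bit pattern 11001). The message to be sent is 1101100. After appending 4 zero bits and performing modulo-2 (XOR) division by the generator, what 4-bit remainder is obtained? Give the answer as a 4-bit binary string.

0111

Append 4 zeros: 11011000000. Divide by 11001 (XOR where the leading bit is 1):
  pos 0: 11011 XOR 11001 = 00010
  pos 3: 10000 XOR 11001 = 01001
  pos 4: 10010 XOR 11001 = 01011
  pos 5: 10110 XOR 11001 = 01111
  pos 6: 11110 XOR 11001 = 00111
Remainder (last 4 bits) = 0111. This is the CRC / FCS.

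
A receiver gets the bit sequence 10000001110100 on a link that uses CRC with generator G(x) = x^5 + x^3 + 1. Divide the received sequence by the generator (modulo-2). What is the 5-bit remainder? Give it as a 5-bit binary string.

Modulo-2 division of 10000001110100 by 101001:
  pos 0: 100000 XOR 101001 = 001001
  pos 2: 100101 XOR 101001 = 001100
  pos 4: 110011 XOR 101001 = 011010
  pos 5: 110100 XOR 101001 = 011101
  pos 6: 111011 XOR 101001 = 010010
  pos 7: 100100 XOR 101001 = 001101
Remainder = 11010 (nonzero — an error is detected).

11010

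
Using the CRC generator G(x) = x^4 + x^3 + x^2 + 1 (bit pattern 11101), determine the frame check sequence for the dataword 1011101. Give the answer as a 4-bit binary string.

1000

Append 4 zeros: 10111010000. Divide by 11101 (XOR where the leading bit is 1):
  pos 0: 10111 XOR 11101 = 01010
  pos 1: 10100 XOR 11101 = 01001
  pos 2: 10011 XOR 11101 = 01110
  pos 3: 11100 XOR 11101 = 00001
Remainder (last 4 bits) = 1000. This is the CRC / FCS.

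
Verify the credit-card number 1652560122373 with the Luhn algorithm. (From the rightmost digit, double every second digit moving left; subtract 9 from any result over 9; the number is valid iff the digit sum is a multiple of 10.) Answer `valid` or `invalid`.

valid

From the right, keep odd positions and double even positions (subtract 9 from any doubled value over 9):
  doubled (positions 2,4,...): 5 4 2 3 4 3 → sum 21
  kept (positions 1,3,...): 3 3 2 0 5 5 1 → sum 19
Total = 40.
40 mod 10 = 0, so the number is valid.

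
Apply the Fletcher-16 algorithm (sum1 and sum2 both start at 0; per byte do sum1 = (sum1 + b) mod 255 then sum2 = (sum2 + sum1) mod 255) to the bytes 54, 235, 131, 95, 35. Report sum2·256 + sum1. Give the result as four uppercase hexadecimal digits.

2B28

Running sums (mod 255):
  after byte 0 (54): sum1=54, sum2=54
  after byte 1 (235): sum1=34, sum2=88
  after byte 2 (131): sum1=165, sum2=253
  after byte 3 (95): sum1=5, sum2=3
  after byte 4 (35): sum1=40, sum2=43
Checksum = sum2·256 + sum1 = 43·256 + 40 = 11048 = 0x2B28.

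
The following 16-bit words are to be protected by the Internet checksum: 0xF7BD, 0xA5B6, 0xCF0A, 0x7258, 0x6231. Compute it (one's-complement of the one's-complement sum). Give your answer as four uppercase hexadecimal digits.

One's-complement addition (fold any carry out of bit 15 back into bit 0):
  0xF7BD + 0xA5B6 = 0x19D73 → wrap carry → 0x9D74
  0x9D74 + 0xCF0A = 0x16C7E → wrap carry → 0x6C7F
  0x6C7F + 0x7258 = 0x0DED7
  0xDED7 + 0x6231 = 0x14108 → wrap carry → 0x4109
One's-complement sum = 0x4109.
Checksum = ~0x4109 & 0xFFFF = 0xBEF6.

BEF6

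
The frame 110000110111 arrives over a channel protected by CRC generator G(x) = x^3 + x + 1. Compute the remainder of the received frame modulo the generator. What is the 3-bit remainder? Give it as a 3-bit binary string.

011

Modulo-2 division of 110000110111 by 1011:
  pos 0: 1100 XOR 1011 = 0111
  pos 1: 1110 XOR 1011 = 0101
  pos 2: 1010 XOR 1011 = 0001
  pos 5: 1110 XOR 1011 = 0101
  pos 6: 1011 XOR 1011 = 0000
Remainder = 011 (nonzero — an error is detected).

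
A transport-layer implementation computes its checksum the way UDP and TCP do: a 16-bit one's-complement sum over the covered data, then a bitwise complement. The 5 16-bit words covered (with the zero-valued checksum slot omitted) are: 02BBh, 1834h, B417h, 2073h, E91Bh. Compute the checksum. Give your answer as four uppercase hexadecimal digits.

One's-complement addition (fold any carry out of bit 15 back into bit 0):
  0x02BB + 0x1834 = 0x01AEF
  0x1AEF + 0xB417 = 0x0CF06
  0xCF06 + 0x2073 = 0x0EF79
  0xEF79 + 0xE91B = 0x1D894 → wrap carry → 0xD895
One's-complement sum = 0xD895.
Checksum = ~0xD895 & 0xFFFF = 0x276A.

276A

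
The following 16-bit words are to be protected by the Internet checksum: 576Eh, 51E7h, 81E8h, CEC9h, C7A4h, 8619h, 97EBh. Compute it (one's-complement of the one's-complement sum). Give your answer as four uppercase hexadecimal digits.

204E

One's-complement addition (fold any carry out of bit 15 back into bit 0):
  0x576E + 0x51E7 = 0x0A955
  0xA955 + 0x81E8 = 0x12B3D → wrap carry → 0x2B3E
  0x2B3E + 0xCEC9 = 0x0FA07
  0xFA07 + 0xC7A4 = 0x1C1AB → wrap carry → 0xC1AC
  0xC1AC + 0x8619 = 0x147C5 → wrap carry → 0x47C6
  0x47C6 + 0x97EB = 0x0DFB1
One's-complement sum = 0xDFB1.
Checksum = ~0xDFB1 & 0xFFFF = 0x204E.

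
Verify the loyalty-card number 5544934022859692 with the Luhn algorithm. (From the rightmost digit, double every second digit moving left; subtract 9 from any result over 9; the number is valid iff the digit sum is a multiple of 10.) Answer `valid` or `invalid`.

From the right, keep odd positions and double even positions (subtract 9 from any doubled value over 9):
  doubled (positions 2,4,...): 9 9 7 4 8 9 8 1 → sum 55
  kept (positions 1,3,...): 2 6 5 2 0 3 4 5 → sum 27
Total = 82.
82 mod 10 = 2, so the number is invalid.

invalid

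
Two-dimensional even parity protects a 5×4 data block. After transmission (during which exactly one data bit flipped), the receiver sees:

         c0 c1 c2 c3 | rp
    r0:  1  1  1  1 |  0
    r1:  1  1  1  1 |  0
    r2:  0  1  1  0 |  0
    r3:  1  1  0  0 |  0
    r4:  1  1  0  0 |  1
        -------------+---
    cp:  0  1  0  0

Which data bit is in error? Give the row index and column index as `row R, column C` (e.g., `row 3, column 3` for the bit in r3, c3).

Recompute each row's even parity and compare to rp:
  r0: data parity 0, sent rp 0 → ok
  r1: data parity 0, sent rp 0 → ok
  r2: data parity 0, sent rp 0 → ok
  r3: data parity 0, sent rp 0 → ok
  r4: data parity 0, sent rp 1 → mismatch
Recompute each column's even parity and compare to cp:
  c0: data parity 0, sent cp 0 → ok
  c1: data parity 1, sent cp 1 → ok
  c2: data parity 1, sent cp 0 → mismatch
  c3: data parity 0, sent cp 0 → ok
Exactly one row (r4) and one column (c2) fail → the flipped bit is at their intersection.

row 4, column 2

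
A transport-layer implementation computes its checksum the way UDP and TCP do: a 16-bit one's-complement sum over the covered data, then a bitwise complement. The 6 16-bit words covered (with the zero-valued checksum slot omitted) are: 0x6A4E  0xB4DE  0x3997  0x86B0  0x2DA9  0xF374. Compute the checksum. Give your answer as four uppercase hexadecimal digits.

One's-complement addition (fold any carry out of bit 15 back into bit 0):
  0x6A4E + 0xB4DE = 0x11F2C → wrap carry → 0x1F2D
  0x1F2D + 0x3997 = 0x058C4
  0x58C4 + 0x86B0 = 0x0DF74
  0xDF74 + 0x2DA9 = 0x10D1D → wrap carry → 0x0D1E
  0x0D1E + 0xF374 = 0x10092 → wrap carry → 0x0093
One's-complement sum = 0x0093.
Checksum = ~0x0093 & 0xFFFF = 0xFF6C.

FF6C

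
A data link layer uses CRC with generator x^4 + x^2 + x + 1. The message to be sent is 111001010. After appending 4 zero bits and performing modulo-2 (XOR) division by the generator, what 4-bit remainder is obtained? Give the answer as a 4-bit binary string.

Append 4 zeros: 1110010100000. Divide by 10111 (XOR where the leading bit is 1):
  pos 0: 11100 XOR 10111 = 01011
  pos 1: 10111 XOR 10111 = 00000
  pos 7: 10000 XOR 10111 = 00111
Remainder (last 4 bits) = 1110. This is the CRC / FCS.

1110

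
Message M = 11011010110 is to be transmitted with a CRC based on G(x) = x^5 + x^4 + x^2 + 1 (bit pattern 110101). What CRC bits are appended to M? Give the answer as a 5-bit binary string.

Append 5 zeros: 1101101011000000. Divide by 110101 (XOR where the leading bit is 1):
  pos 0: 110110 XOR 110101 = 000011
  pos 4: 111011 XOR 110101 = 001110
  pos 6: 111000 XOR 110101 = 001101
  pos 8: 110100 XOR 110101 = 000001
Remainder (last 5 bits) = 00100. This is the CRC / FCS.

00100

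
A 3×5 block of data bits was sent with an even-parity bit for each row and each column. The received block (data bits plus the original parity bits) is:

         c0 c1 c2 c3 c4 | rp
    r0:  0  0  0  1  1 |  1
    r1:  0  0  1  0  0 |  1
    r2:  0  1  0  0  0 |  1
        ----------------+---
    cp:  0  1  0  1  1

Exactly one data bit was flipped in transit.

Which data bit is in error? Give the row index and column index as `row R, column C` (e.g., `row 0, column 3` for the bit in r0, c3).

Recompute each row's even parity and compare to rp:
  r0: data parity 0, sent rp 1 → mismatch
  r1: data parity 1, sent rp 1 → ok
  r2: data parity 1, sent rp 1 → ok
Recompute each column's even parity and compare to cp:
  c0: data parity 0, sent cp 0 → ok
  c1: data parity 1, sent cp 1 → ok
  c2: data parity 1, sent cp 0 → mismatch
  c3: data parity 1, sent cp 1 → ok
  c4: data parity 1, sent cp 1 → ok
Exactly one row (r0) and one column (c2) fail → the flipped bit is at their intersection.

row 0, column 2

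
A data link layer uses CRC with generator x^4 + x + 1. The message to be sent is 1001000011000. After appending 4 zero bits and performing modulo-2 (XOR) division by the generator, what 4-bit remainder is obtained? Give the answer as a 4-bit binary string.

0001

Append 4 zeros: 10010000110000000. Divide by 10011 (XOR where the leading bit is 1):
  pos 0: 10010 XOR 10011 = 00001
  pos 4: 10001 XOR 10011 = 00010
  pos 7: 10100 XOR 10011 = 00111
  pos 9: 11100 XOR 10011 = 01111
  pos 10: 11110 XOR 10011 = 01101
  pos 11: 11010 XOR 10011 = 01001
  pos 12: 10010 XOR 10011 = 00001
Remainder (last 4 bits) = 0001. This is the CRC / FCS.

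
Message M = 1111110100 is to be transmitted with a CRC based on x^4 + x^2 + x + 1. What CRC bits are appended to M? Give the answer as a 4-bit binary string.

Append 4 zeros: 11111101000000. Divide by 10111 (XOR where the leading bit is 1):
  pos 0: 11111 XOR 10111 = 01000
  pos 1: 10001 XOR 10111 = 00110
  pos 3: 11001 XOR 10111 = 01110
  pos 4: 11100 XOR 10111 = 01011
  pos 5: 10110 XOR 10111 = 00001
  pos 9: 10000 XOR 10111 = 00111
Remainder (last 4 bits) = 0111. This is the CRC / FCS.

0111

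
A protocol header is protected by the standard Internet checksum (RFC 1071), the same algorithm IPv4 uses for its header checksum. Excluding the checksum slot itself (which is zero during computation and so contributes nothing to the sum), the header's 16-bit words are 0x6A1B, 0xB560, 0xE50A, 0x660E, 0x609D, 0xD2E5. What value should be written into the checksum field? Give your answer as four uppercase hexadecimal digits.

61E7

One's-complement addition (fold any carry out of bit 15 back into bit 0):
  0x6A1B + 0xB560 = 0x11F7B → wrap carry → 0x1F7C
  0x1F7C + 0xE50A = 0x10486 → wrap carry → 0x0487
  0x0487 + 0x660E = 0x06A95
  0x6A95 + 0x609D = 0x0CB32
  0xCB32 + 0xD2E5 = 0x19E17 → wrap carry → 0x9E18
One's-complement sum = 0x9E18.
Checksum = ~0x9E18 & 0xFFFF = 0x61E7.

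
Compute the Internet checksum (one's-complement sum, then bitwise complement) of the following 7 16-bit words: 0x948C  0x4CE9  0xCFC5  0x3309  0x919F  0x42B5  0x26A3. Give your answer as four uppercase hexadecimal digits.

20C3

One's-complement addition (fold any carry out of bit 15 back into bit 0):
  0x948C + 0x4CE9 = 0x0E175
  0xE175 + 0xCFC5 = 0x1B13A → wrap carry → 0xB13B
  0xB13B + 0x3309 = 0x0E444
  0xE444 + 0x919F = 0x175E3 → wrap carry → 0x75E4
  0x75E4 + 0x42B5 = 0x0B899
  0xB899 + 0x26A3 = 0x0DF3C
One's-complement sum = 0xDF3C.
Checksum = ~0xDF3C & 0xFFFF = 0x20C3.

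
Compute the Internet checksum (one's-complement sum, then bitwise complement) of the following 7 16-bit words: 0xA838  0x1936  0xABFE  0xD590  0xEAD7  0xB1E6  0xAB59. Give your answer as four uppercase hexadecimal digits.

One's-complement addition (fold any carry out of bit 15 back into bit 0):
  0xA838 + 0x1936 = 0x0C16E
  0xC16E + 0xABFE = 0x16D6C → wrap carry → 0x6D6D
  0x6D6D + 0xD590 = 0x142FD → wrap carry → 0x42FE
  0x42FE + 0xEAD7 = 0x12DD5 → wrap carry → 0x2DD6
  0x2DD6 + 0xB1E6 = 0x0DFBC
  0xDFBC + 0xAB59 = 0x18B15 → wrap carry → 0x8B16
One's-complement sum = 0x8B16.
Checksum = ~0x8B16 & 0xFFFF = 0x74E9.

74E9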